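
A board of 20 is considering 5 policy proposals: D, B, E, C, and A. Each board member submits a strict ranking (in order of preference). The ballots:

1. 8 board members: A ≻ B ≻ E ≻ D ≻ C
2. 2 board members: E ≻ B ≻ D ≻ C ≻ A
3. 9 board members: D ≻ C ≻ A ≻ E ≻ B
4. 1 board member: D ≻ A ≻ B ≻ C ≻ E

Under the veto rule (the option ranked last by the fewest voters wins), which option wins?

Last-place votes: D 0, B 9, E 1, C 8, A 2.
D is ranked last by the fewest voters, so D wins.

D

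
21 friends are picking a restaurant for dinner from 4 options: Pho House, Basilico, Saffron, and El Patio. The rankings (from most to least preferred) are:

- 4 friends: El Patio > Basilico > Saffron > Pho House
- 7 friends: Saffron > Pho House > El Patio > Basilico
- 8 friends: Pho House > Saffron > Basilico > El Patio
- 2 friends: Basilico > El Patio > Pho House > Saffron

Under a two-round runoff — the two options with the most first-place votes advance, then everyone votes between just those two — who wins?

Round 1 first-place votes: Pho House 8, Basilico 2, Saffron 7, El Patio 4.
Pho House and Saffron advance.
Runoff: Pho House is preferred to Saffron by 10 voters; Saffron by 11.
Saffron wins the runoff.

Saffron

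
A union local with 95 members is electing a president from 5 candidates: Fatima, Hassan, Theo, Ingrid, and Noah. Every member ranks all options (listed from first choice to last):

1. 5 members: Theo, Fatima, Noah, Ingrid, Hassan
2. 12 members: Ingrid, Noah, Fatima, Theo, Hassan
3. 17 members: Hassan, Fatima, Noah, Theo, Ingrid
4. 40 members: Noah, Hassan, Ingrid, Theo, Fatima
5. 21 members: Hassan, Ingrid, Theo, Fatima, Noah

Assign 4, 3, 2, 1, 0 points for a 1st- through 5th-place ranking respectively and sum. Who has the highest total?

Hassan

Fatima: 5·3 + 12·2 + 17·3 + 40·0 + 21·1 = 111
Hassan: 5·0 + 12·0 + 17·4 + 40·3 + 21·4 = 272
Theo: 5·4 + 12·1 + 17·1 + 40·1 + 21·2 = 131
Ingrid: 5·1 + 12·4 + 17·0 + 40·2 + 21·3 = 196
Noah: 5·2 + 12·3 + 17·2 + 40·4 + 21·0 = 240
Hassan has the highest Borda score (272).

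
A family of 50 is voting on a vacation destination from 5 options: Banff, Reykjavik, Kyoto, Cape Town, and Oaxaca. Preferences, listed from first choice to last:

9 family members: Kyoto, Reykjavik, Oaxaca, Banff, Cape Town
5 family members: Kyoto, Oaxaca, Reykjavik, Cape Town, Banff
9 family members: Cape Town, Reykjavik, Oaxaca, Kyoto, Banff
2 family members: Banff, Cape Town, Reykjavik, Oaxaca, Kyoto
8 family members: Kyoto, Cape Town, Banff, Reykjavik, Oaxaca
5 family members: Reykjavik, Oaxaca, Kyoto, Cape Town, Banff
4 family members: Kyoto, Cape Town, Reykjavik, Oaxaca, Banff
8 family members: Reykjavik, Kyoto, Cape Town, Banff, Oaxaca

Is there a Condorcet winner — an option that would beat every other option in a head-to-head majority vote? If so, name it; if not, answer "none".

Kyoto vs Banff: 48–2 for Kyoto.
Kyoto vs Reykjavik: 26–24 for Kyoto.
Kyoto vs Cape Town: 39–11 for Kyoto.
Kyoto vs Oaxaca: 34–16 for Kyoto.
Kyoto beats every other option head-to-head.

Kyoto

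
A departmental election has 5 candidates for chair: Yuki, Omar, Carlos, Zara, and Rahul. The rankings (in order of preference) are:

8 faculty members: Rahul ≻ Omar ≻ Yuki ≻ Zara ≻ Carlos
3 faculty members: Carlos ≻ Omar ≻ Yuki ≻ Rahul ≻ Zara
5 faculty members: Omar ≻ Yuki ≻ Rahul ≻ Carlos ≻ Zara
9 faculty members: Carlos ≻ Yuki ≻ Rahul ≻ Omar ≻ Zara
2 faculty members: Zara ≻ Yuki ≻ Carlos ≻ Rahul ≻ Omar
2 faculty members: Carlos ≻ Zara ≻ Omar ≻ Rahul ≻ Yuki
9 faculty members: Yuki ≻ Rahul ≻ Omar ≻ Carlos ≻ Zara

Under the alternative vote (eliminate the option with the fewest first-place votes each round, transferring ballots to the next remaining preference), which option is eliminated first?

Round 1: Yuki 9, Omar 5, Carlos 14, Zara 2, Rahul 8. Eliminate Zara.

Zara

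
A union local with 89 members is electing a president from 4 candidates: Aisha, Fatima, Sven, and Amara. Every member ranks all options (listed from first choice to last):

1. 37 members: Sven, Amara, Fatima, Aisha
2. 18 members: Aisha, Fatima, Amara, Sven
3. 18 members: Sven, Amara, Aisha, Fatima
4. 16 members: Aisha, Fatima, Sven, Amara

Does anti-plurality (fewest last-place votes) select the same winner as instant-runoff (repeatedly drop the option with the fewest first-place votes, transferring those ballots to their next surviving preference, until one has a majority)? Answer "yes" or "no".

no

Anti-plurality — last-place votes: Aisha 37, Fatima 18, Sven 18, Amara 16. Winner: Amara.
Instant-runoff — R1 Aisha 34, Fatima 0, Sven 55, Amara 0 (Sven winner). Winner: Sven.
The two methods disagree.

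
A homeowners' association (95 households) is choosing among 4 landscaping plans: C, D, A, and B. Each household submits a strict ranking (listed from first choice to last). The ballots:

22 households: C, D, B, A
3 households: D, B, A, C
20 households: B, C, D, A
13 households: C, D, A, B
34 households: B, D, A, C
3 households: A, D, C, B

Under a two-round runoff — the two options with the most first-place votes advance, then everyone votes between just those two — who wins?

Round 1 first-place votes: C 35, D 3, A 3, B 54.
B and C advance.
Runoff: B is preferred to C by 57 voters; C by 38.
B wins the runoff.

B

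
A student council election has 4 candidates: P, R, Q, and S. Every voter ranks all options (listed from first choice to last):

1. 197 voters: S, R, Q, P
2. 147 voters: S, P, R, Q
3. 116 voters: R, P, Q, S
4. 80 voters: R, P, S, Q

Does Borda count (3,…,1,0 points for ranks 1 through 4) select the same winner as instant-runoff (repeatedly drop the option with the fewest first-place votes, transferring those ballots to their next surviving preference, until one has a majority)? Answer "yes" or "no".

no

Borda — scores: P 686, R 1129, Q 313, S 1112. Winner: R.
Instant-runoff — R1 P 0, R 196, Q 0, S 344 (S winner). Winner: S.
The two methods disagree.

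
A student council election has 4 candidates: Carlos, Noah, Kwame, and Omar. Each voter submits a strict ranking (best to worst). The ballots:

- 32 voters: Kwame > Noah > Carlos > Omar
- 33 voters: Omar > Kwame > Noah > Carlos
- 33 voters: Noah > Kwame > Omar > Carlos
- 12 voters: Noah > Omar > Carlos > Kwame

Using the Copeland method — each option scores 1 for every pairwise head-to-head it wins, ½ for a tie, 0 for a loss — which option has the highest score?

Carlos: loses to Noah, Kwame, and Omar → score 0.
Noah: beats Carlos and Omar; loses to Kwame → score 2.
Kwame: beats Carlos, Noah, and Omar → score 3.
Omar: beats Carlos; loses to Noah and Kwame → score 1.
Kwame has the best pairwise record.

Kwame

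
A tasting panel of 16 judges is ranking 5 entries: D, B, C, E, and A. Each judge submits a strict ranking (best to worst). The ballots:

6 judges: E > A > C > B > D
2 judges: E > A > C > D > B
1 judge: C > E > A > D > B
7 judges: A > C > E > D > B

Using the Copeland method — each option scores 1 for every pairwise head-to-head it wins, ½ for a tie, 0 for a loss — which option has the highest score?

E

D: beats B; loses to C, E, and A → score 1.
B: loses to D, C, E, and A → score 0.
C: beats D and B; ties E; loses to A → score 2.5.
E: beats D, B, and A; ties C → score 3.5.
A: beats D, B, and C; loses to E → score 3.
E has the best pairwise record.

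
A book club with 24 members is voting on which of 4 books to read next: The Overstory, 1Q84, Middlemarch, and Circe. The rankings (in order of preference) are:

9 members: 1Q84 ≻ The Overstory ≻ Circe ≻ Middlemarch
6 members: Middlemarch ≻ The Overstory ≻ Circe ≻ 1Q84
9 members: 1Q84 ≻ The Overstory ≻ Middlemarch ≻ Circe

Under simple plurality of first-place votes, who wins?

1Q84

First-place votes: The Overstory 0, 1Q84 18, Middlemarch 6, Circe 0.
1Q84 has the most first-place votes.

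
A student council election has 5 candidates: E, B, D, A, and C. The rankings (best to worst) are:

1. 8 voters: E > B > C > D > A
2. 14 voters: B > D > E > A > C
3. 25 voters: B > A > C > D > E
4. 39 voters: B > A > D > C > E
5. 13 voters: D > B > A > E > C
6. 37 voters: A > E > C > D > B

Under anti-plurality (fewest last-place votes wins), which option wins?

D

Last-place votes: E 64, B 37, D 0, A 8, C 27.
D is ranked last by the fewest voters, so D wins.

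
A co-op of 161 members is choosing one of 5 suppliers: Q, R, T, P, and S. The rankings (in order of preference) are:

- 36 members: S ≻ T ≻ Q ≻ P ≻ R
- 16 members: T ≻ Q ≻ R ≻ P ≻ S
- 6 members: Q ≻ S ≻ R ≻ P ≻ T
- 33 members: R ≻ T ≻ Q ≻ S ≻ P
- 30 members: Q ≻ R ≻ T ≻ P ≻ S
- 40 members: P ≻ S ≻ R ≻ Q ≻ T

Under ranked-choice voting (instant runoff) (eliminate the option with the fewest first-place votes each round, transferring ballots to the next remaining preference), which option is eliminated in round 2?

Round 1: Q 36, R 33, T 16, P 40, S 36. Eliminate T.
Round 2: Q 52, R 33, P 40, S 36. Eliminate R.

R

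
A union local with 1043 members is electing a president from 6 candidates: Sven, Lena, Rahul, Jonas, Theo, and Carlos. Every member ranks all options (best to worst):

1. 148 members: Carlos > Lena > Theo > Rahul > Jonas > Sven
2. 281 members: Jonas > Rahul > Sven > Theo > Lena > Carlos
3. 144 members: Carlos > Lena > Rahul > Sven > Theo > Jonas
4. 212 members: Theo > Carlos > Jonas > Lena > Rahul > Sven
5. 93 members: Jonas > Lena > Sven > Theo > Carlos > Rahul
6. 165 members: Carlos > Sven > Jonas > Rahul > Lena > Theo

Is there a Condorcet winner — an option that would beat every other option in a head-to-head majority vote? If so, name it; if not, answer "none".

Checking pairwise contests:
Lena beats Sven 597–446.
Jonas beats Lena 751–292.
Lena beats Rahul 597–446.
Carlos beats Jonas 669–374.
Sven beats Theo 683–360.
Theo beats Carlos 586–457.
Every option loses at least one head-to-head, so there is no Condorcet winner.

none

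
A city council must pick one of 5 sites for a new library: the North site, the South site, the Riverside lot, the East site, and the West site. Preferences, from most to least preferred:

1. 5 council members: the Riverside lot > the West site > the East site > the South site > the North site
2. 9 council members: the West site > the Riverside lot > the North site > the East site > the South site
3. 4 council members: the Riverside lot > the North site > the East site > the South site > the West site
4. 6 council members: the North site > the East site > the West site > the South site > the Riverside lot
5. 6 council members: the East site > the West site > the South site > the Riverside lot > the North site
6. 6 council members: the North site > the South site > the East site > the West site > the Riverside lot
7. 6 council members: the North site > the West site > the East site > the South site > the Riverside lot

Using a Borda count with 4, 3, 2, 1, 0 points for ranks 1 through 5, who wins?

the North site: 5·0 + 9·2 + 4·3 + 6·4 + 6·0 + 6·4 + 6·4 = 102
the South site: 5·1 + 9·0 + 4·1 + 6·1 + 6·2 + 6·3 + 6·1 = 51
the Riverside lot: 5·4 + 9·3 + 4·4 + 6·0 + 6·1 + 6·0 + 6·0 = 69
the East site: 5·2 + 9·1 + 4·2 + 6·3 + 6·4 + 6·2 + 6·2 = 93
the West site: 5·3 + 9·4 + 4·0 + 6·2 + 6·3 + 6·1 + 6·3 = 105
the West site has the highest Borda score (105).

the West site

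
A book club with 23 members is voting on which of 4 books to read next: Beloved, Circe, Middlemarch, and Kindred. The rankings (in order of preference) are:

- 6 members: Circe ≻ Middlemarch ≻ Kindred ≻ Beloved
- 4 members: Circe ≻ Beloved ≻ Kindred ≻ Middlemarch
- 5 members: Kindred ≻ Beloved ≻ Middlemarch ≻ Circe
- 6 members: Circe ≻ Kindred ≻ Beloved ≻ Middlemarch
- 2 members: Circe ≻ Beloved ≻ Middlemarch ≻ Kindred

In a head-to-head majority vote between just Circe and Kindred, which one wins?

Circe

Voters preferring Circe to Kindred: 18; preferring Kindred to Circe: 5.
Circe wins the head-to-head.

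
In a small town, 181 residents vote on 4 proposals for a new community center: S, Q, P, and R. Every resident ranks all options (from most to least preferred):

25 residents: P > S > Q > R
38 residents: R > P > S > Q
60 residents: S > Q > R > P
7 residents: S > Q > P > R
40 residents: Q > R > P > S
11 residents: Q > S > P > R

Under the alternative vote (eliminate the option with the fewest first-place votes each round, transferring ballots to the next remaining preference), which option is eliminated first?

P

Round 1: S 67, Q 51, P 25, R 38. Eliminate P.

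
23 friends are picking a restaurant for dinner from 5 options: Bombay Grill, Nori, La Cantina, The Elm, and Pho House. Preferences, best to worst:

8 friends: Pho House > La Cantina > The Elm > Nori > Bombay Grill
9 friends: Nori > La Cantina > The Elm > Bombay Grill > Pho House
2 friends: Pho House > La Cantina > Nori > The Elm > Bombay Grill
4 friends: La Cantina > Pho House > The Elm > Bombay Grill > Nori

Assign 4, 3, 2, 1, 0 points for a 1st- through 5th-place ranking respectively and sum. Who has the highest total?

La Cantina

Bombay Grill: 8·0 + 9·1 + 2·0 + 4·1 = 13
Nori: 8·1 + 9·4 + 2·2 + 4·0 = 48
La Cantina: 8·3 + 9·3 + 2·3 + 4·4 = 73
The Elm: 8·2 + 9·2 + 2·1 + 4·2 = 44
Pho House: 8·4 + 9·0 + 2·4 + 4·3 = 52
La Cantina has the highest Borda score (73).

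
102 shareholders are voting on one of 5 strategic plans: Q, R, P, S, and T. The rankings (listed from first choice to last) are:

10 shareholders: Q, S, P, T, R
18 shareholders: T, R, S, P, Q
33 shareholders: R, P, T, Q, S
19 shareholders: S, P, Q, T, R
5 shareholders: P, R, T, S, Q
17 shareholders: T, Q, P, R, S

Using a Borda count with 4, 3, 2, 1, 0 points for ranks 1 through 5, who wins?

Q: 10·4 + 18·0 + 33·1 + 19·2 + 5·0 + 17·3 = 162
R: 10·0 + 18·3 + 33·4 + 19·0 + 5·3 + 17·1 = 218
P: 10·2 + 18·1 + 33·3 + 19·3 + 5·4 + 17·2 = 248
S: 10·3 + 18·2 + 33·0 + 19·4 + 5·1 + 17·0 = 147
T: 10·1 + 18·4 + 33·2 + 19·1 + 5·2 + 17·4 = 245
P has the highest Borda score (248).

P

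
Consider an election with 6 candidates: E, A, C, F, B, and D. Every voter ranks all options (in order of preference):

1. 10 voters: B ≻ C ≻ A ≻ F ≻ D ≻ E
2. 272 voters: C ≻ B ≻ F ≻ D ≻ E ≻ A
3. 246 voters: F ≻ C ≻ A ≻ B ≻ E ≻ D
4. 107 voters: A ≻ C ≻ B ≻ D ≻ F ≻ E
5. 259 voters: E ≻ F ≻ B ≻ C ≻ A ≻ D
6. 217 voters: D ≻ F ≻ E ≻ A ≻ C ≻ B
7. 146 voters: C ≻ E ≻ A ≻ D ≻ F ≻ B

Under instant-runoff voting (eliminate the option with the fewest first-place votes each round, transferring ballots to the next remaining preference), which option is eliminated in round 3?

D

Round 1: E 259, A 107, C 418, F 246, B 10, D 217. Eliminate B.
Round 2: E 259, A 107, C 428, F 246, D 217. Eliminate A.
Round 3: E 259, C 535, F 246, D 217. Eliminate D.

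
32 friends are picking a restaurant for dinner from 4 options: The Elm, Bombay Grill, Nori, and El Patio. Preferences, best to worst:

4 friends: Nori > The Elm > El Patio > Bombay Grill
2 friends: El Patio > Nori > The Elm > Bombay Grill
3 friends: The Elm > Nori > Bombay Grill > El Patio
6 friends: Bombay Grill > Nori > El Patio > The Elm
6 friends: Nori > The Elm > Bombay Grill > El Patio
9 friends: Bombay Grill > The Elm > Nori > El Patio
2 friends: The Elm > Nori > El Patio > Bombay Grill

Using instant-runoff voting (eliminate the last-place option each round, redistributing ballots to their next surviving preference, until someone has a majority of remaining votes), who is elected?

Nori

Round 1: The Elm 5, Bombay Grill 15, Nori 10, El Patio 2. Eliminate El Patio.
Round 2: The Elm 5, Bombay Grill 15, Nori 12. Eliminate The Elm.
Round 3: Bombay Grill 15, Nori 17. Nori has a majority.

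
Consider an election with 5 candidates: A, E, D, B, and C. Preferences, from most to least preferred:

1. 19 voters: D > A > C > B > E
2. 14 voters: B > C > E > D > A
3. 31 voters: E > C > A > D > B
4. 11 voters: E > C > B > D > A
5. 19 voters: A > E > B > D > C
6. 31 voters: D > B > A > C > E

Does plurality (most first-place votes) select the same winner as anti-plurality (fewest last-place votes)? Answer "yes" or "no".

Plurality — first-place votes: A 19, E 42, D 50, B 14, C 0. Winner: D.
Anti-plurality — last-place votes: A 25, E 50, D 0, B 31, C 19. Winner: D.
The two methods agree.

yes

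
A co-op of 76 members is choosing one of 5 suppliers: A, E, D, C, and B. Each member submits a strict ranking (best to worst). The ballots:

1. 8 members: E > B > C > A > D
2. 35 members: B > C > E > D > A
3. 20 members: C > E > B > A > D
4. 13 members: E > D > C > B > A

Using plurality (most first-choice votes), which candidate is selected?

First-place votes: A 0, E 21, D 0, C 20, B 35.
B has the most first-place votes.

B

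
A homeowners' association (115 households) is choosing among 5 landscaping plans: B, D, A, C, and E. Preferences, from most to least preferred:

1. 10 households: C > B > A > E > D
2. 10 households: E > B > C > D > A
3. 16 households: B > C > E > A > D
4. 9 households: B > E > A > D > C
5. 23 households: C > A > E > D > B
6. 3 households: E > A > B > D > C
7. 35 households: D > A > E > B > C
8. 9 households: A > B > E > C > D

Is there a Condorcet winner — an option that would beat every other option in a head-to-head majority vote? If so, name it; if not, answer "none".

Checking pairwise contests:
D beats B 58–57.
A beats D 70–45.
C beats A 59–56.
B beats C 82–33.
A beats E 77–38.
Every option loses at least one head-to-head, so there is no Condorcet winner.

none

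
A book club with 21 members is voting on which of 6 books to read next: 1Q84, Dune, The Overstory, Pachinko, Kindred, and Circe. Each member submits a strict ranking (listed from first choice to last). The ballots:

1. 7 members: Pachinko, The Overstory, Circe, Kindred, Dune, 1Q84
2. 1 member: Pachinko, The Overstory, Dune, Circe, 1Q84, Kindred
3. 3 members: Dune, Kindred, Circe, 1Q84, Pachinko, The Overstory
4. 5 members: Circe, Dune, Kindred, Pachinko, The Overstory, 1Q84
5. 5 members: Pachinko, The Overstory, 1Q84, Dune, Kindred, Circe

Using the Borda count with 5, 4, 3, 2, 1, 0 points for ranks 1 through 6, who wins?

1Q84: 7·0 + 1·1 + 3·2 + 5·0 + 5·3 = 22
Dune: 7·1 + 1·3 + 3·5 + 5·4 + 5·2 = 55
The Overstory: 7·4 + 1·4 + 3·0 + 5·1 + 5·4 = 57
Pachinko: 7·5 + 1·5 + 3·1 + 5·2 + 5·5 = 78
Kindred: 7·2 + 1·0 + 3·4 + 5·3 + 5·1 = 46
Circe: 7·3 + 1·2 + 3·3 + 5·5 + 5·0 = 57
Pachinko has the highest Borda score (78).

Pachinko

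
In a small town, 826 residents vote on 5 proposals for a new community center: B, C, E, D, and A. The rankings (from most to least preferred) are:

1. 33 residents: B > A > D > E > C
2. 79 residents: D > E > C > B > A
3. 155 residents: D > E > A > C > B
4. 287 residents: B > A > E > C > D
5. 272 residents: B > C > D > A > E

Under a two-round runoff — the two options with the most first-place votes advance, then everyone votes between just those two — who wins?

B

Round 1 first-place votes: B 592, C 0, E 0, D 234, A 0.
B and D advance.
Runoff: B is preferred to D by 592 voters; D by 234.
B wins the runoff.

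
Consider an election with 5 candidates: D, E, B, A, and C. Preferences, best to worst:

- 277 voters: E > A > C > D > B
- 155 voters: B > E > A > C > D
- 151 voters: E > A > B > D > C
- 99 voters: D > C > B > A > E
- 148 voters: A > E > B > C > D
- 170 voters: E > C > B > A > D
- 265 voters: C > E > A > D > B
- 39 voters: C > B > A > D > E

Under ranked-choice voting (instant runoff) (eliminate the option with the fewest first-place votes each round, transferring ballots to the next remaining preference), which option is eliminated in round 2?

Round 1: D 99, E 598, B 155, A 148, C 304. Eliminate D.
Round 2: E 598, B 155, A 148, C 403. Eliminate A.

A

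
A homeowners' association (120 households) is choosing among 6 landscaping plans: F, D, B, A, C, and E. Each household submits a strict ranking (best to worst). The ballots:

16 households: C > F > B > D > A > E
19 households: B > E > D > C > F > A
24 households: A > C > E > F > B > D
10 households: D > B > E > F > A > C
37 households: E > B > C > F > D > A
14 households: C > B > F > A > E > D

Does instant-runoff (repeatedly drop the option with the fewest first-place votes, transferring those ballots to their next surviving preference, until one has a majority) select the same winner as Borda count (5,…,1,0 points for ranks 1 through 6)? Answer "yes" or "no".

no

Instant-runoff — R1 F 0, D 10, B 19, A 24, C 30, E 37 (F out); R2 D 10, B 19, A 24, C 30, E 37 (D out); R3 B 29, A 24, C 30, E 37 (A out); R4 B 29, C 54, E 37 (B out); R5 C 54, E 66 (E winner). Winner: E.
Borda — scores: F 267, D 176, B 411, A 174, C 395, E 377. Winner: B.
The two methods disagree.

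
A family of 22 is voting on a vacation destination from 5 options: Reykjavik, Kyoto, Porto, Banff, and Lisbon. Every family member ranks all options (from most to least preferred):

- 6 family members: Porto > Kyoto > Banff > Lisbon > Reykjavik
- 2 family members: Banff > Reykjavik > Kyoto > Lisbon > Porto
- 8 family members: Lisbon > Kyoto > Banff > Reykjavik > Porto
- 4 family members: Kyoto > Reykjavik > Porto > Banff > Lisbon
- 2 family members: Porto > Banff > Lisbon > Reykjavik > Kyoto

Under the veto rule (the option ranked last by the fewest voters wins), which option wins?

Banff

Last-place votes: Reykjavik 6, Kyoto 2, Porto 10, Banff 0, Lisbon 4.
Banff is ranked last by the fewest voters, so Banff wins.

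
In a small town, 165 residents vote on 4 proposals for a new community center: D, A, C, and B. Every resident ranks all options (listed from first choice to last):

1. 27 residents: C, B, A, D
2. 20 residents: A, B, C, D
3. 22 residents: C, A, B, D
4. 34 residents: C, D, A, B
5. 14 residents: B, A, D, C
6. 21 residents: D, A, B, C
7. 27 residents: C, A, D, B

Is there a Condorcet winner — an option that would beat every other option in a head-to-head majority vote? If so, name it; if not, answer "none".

C vs D: 130–35 for C.
C vs A: 110–55 for C.
C vs B: 110–55 for C.
C beats every other option head-to-head.

C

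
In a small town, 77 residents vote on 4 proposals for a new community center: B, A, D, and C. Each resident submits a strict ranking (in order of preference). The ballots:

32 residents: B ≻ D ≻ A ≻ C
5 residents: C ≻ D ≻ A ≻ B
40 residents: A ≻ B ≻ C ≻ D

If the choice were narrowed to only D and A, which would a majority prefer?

Voters preferring D to A: 37; preferring A to D: 40.
A wins the head-to-head.

A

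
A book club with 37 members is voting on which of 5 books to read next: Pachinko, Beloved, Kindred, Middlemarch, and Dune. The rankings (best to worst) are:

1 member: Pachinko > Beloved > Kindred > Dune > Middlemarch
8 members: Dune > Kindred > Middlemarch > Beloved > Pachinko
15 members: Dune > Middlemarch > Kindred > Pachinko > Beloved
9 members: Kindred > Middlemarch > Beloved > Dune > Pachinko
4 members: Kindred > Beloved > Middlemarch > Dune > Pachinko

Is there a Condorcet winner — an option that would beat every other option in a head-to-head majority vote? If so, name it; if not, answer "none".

Dune

Dune vs Pachinko: 36–1 for Dune.
Dune vs Beloved: 23–14 for Dune.
Dune vs Kindred: 23–14 for Dune.
Dune vs Middlemarch: 24–13 for Dune.
Dune beats every other option head-to-head.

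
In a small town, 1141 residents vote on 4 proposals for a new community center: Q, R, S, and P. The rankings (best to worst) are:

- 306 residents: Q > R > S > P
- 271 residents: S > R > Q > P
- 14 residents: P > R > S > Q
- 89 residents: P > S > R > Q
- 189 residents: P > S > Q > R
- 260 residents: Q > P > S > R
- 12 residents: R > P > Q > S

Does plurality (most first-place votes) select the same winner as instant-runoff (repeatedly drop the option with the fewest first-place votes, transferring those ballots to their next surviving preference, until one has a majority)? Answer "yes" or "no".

Plurality — first-place votes: Q 566, R 12, S 271, P 292. Winner: Q.
Instant-runoff — R1 Q 566, R 12, S 271, P 292 (R out); R2 Q 566, S 271, P 304 (S out); R3 Q 837, P 304 (Q winner). Winner: Q.
The two methods agree.

yes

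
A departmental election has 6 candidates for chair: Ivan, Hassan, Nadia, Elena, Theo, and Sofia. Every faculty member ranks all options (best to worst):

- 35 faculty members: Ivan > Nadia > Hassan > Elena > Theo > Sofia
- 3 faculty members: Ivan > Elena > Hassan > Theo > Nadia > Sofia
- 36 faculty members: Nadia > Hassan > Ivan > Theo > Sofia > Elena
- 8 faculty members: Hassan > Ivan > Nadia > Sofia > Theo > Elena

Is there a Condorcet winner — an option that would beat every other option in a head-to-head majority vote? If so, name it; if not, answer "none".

none

Checking pairwise contests:
Hassan beats Ivan 44–38.
Nadia beats Hassan 71–11.
Ivan beats Nadia 46–36.
Ivan beats Elena 82–0.
Ivan beats Theo 82–0.
Ivan beats Sofia 82–0.
Every option loses at least one head-to-head, so there is no Condorcet winner.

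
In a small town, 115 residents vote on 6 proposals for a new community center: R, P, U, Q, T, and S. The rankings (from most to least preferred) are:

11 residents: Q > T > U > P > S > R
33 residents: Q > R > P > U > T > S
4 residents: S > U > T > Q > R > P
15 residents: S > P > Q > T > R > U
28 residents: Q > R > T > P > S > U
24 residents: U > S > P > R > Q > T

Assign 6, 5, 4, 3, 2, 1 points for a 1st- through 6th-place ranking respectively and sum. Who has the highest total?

Q

R: 11·1 + 33·5 + 4·2 + 15·2 + 28·5 + 24·3 = 426
P: 11·3 + 33·4 + 4·1 + 15·5 + 28·3 + 24·4 = 424
U: 11·4 + 33·3 + 4·5 + 15·1 + 28·1 + 24·6 = 350
Q: 11·6 + 33·6 + 4·3 + 15·4 + 28·6 + 24·2 = 552
T: 11·5 + 33·2 + 4·4 + 15·3 + 28·4 + 24·1 = 318
S: 11·2 + 33·1 + 4·6 + 15·6 + 28·2 + 24·5 = 345
Q has the highest Borda score (552).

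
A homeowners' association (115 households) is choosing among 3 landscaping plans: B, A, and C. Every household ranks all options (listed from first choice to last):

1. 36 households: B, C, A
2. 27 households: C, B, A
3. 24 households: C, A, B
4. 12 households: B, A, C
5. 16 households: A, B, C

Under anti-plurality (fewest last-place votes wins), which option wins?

Last-place votes: B 24, A 63, C 28.
B is ranked last by the fewest voters, so B wins.

B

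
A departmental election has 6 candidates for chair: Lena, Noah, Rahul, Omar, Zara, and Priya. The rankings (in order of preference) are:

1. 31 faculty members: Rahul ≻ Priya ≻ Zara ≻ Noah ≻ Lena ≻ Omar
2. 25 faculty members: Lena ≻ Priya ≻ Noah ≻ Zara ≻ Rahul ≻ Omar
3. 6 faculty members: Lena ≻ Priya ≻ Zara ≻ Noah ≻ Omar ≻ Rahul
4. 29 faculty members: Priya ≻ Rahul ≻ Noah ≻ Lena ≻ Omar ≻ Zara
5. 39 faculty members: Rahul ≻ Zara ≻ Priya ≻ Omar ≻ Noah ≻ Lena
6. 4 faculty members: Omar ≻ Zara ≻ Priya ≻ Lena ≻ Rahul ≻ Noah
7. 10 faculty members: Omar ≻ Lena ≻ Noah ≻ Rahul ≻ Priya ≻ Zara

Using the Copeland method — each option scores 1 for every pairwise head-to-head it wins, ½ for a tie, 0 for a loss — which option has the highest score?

Lena: beats Omar; loses to Noah, Rahul, Zara, and Priya → score 1.
Noah: beats Lena and Omar; loses to Rahul, Zara, and Priya → score 2.
Rahul: beats Lena, Noah, Omar, Zara, and Priya → score 5.
Omar: loses to Lena, Noah, Rahul, Zara, and Priya → score 0.
Zara: beats Lena, Noah, and Omar; loses to Rahul and Priya → score 3.
Priya: beats Lena, Noah, Omar, and Zara; loses to Rahul → score 4.
Rahul has the best pairwise record.

Rahul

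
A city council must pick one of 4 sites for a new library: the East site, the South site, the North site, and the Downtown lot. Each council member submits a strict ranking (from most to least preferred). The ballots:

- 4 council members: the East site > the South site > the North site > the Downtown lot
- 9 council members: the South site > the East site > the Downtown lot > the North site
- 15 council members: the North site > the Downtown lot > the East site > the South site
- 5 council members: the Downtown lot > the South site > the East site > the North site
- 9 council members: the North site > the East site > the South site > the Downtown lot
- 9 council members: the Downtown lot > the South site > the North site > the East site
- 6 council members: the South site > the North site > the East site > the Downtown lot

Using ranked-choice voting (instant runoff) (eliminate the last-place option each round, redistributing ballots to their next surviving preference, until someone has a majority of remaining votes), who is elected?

the South site

Round 1: the East site 4, the South site 15, the North site 24, the Downtown lot 14. Eliminate the East site.
Round 2: the South site 19, the North site 24, the Downtown lot 14. Eliminate the Downtown lot.
Round 3: the South site 33, the North site 24. The South site has a majority.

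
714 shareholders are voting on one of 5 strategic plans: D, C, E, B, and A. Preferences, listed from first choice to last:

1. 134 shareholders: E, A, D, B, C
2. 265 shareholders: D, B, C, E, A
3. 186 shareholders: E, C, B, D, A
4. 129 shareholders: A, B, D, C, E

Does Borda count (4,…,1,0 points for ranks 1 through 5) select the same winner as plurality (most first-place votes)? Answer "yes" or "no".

Borda — scores: D 1772, C 1217, E 1545, B 1688, A 918. Winner: D.
Plurality — first-place votes: D 265, C 0, E 320, B 0, A 129. Winner: E.
The two methods disagree.

no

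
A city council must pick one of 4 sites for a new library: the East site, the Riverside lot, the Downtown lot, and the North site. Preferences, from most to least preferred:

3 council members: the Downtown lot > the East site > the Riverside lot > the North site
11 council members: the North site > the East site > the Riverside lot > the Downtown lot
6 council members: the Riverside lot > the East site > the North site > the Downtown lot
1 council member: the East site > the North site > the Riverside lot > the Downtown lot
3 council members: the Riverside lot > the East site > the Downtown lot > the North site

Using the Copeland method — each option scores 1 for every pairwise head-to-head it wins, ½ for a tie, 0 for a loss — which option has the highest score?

the East site: beats the Riverside lot, the Downtown lot, and the North site → score 3.
the Riverside lot: beats the Downtown lot; ties the North site; loses to the East site → score 1.5.
the Downtown lot: loses to the East site, the Riverside lot, and the North site → score 0.
the North site: beats the Downtown lot; ties the Riverside lot; loses to the East site → score 1.5.
the East site has the best pairwise record.

the East site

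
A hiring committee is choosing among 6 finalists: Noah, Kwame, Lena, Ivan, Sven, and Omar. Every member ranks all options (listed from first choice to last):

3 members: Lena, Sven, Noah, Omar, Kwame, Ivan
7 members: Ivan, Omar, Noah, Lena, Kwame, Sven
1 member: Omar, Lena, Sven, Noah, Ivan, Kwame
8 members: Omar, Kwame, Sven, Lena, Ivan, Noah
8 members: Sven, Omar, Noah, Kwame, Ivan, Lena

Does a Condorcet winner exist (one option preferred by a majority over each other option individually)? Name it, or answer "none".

Omar vs Noah: 24–3 for Omar.
Omar vs Kwame: 27–0 for Omar.
Omar vs Lena: 24–3 for Omar.
Omar vs Ivan: 20–7 for Omar.
Omar vs Sven: 16–11 for Omar.
Omar beats every other option head-to-head.

Omar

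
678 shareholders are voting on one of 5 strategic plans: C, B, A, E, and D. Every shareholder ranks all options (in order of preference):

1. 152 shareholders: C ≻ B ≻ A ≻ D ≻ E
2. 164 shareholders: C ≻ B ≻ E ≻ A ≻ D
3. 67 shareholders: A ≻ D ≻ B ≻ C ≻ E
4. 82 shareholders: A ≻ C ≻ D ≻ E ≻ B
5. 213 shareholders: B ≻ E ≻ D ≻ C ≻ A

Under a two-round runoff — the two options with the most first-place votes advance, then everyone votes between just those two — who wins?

C

Round 1 first-place votes: C 316, B 213, A 149, E 0, D 0.
C and B advance.
Runoff: C is preferred to B by 398 voters; B by 280.
C wins the runoff.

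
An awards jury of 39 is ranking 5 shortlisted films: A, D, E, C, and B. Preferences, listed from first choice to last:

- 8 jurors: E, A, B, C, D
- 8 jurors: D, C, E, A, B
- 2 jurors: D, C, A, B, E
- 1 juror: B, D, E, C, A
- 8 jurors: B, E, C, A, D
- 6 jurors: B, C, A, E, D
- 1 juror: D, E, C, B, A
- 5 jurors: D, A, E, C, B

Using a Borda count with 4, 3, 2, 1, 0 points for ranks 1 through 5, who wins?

E

A: 8·3 + 8·1 + 2·2 + 1·0 + 8·1 + 6·2 + 1·0 + 5·3 = 71
D: 8·0 + 8·4 + 2·4 + 1·3 + 8·0 + 6·0 + 1·4 + 5·4 = 67
E: 8·4 + 8·2 + 2·0 + 1·2 + 8·3 + 6·1 + 1·3 + 5·2 = 93
C: 8·1 + 8·3 + 2·3 + 1·1 + 8·2 + 6·3 + 1·2 + 5·1 = 80
B: 8·2 + 8·0 + 2·1 + 1·4 + 8·4 + 6·4 + 1·1 + 5·0 = 79
E has the highest Borda score (93).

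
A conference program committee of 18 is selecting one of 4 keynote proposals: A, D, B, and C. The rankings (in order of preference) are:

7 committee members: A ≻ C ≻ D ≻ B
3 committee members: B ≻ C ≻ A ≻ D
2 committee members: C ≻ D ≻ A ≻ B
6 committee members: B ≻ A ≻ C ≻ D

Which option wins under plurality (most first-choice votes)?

B

First-place votes: A 7, D 0, B 9, C 2.
B has the most first-place votes.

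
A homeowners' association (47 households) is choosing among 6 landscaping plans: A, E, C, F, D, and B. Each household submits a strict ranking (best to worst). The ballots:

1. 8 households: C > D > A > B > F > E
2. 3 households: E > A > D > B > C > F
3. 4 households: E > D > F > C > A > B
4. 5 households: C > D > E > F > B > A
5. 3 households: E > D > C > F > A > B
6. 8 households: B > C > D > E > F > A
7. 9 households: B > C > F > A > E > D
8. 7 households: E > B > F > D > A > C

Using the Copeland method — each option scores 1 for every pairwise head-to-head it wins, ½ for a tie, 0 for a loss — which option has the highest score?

A: loses to E, C, F, D, and B → score 0.
E: beats A, F, and D; loses to C and B → score 3.
C: beats A, E, F, and D; loses to B → score 4.
F: beats A; loses to E, C, D, and B → score 1.
D: beats A and F; loses to E, C, and B → score 2.
B: beats A, E, C, F, and D → score 5.
B has the best pairwise record.

B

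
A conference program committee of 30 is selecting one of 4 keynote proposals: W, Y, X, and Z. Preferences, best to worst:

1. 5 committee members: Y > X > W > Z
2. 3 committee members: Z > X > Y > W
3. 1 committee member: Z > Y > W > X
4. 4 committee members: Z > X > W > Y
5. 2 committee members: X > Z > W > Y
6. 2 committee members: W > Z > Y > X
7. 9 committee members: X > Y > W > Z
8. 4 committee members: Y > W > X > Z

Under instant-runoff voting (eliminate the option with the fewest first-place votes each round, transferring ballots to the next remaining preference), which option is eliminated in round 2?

Y

Round 1: W 2, Y 9, X 11, Z 8. Eliminate W.
Round 2: Y 9, X 11, Z 10. Eliminate Y.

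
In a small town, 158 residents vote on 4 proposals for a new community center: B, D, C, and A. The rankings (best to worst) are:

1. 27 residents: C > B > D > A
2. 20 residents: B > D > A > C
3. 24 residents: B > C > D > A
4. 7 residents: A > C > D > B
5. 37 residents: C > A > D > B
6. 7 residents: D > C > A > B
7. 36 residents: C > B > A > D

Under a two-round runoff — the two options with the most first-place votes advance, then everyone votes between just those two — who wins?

C

Round 1 first-place votes: B 44, D 7, C 100, A 7.
C and B advance.
Runoff: C is preferred to B by 114 voters; B by 44.
C wins the runoff.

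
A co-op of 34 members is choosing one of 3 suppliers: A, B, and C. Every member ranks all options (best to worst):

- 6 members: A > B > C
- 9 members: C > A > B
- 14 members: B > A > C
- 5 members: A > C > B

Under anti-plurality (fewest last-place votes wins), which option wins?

Last-place votes: A 0, B 14, C 20.
A is ranked last by the fewest voters, so A wins.

A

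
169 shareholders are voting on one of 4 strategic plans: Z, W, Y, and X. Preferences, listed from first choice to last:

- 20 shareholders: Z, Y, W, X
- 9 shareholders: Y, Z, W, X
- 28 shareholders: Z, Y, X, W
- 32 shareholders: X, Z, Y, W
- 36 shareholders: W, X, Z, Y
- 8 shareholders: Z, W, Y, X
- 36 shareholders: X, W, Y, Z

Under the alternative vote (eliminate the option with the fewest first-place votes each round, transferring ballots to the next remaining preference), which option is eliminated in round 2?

W

Round 1: Z 56, W 36, Y 9, X 68. Eliminate Y.
Round 2: Z 65, W 36, X 68. Eliminate W.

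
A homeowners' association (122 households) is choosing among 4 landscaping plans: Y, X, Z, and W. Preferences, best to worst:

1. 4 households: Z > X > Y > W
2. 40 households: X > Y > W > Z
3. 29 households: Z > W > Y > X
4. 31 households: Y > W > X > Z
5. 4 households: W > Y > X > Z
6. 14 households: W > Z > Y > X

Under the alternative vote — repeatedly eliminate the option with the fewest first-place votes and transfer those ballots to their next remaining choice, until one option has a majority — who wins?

X

Round 1: Y 31, X 40, Z 33, W 18. Eliminate W.
Round 2: Y 35, X 40, Z 47. Eliminate Y.
Round 3: X 75, Z 47. X has a majority.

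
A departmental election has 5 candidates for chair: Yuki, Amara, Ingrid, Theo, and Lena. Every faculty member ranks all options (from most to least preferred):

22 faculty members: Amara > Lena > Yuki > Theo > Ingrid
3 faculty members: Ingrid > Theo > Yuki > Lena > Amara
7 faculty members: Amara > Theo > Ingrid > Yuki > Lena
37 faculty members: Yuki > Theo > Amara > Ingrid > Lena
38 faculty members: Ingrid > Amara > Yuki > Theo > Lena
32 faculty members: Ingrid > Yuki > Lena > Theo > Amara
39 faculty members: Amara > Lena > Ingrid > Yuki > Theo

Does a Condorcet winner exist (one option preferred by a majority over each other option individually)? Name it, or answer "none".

Amara vs Yuki: 106–72 for Amara.
Amara vs Ingrid: 105–73 for Amara.
Amara vs Theo: 106–72 for Amara.
Amara vs Lena: 143–35 for Amara.
Amara beats every other option head-to-head.

Amara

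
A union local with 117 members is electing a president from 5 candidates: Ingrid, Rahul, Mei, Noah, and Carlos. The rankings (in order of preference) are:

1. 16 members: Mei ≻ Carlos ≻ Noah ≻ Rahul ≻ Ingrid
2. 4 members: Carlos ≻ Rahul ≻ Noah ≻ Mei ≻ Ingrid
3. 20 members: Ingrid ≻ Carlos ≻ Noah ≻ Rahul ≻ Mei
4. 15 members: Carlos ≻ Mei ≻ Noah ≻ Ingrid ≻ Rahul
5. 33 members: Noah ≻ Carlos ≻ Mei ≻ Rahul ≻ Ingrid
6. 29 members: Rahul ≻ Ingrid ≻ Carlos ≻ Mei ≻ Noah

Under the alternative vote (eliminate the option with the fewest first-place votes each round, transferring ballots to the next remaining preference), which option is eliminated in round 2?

Ingrid

Round 1: Ingrid 20, Rahul 29, Mei 16, Noah 33, Carlos 19. Eliminate Mei.
Round 2: Ingrid 20, Rahul 29, Noah 33, Carlos 35. Eliminate Ingrid.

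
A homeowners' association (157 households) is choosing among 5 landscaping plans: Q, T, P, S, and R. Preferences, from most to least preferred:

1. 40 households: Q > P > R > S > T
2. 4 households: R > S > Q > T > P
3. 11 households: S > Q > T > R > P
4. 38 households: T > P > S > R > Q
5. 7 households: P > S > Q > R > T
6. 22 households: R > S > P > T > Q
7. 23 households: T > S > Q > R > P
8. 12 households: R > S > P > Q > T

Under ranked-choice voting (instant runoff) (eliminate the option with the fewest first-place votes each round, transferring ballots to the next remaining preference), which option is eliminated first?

Round 1: Q 40, T 61, P 7, S 11, R 38. Eliminate P.

P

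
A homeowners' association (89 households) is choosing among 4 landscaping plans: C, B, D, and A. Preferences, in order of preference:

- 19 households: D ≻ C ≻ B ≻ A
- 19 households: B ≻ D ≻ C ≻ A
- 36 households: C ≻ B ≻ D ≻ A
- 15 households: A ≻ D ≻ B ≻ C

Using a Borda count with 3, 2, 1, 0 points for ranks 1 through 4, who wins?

C

C: 19·2 + 19·1 + 36·3 + 15·0 = 165
B: 19·1 + 19·3 + 36·2 + 15·1 = 163
D: 19·3 + 19·2 + 36·1 + 15·2 = 161
A: 19·0 + 19·0 + 36·0 + 15·3 = 45
C has the highest Borda score (165).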